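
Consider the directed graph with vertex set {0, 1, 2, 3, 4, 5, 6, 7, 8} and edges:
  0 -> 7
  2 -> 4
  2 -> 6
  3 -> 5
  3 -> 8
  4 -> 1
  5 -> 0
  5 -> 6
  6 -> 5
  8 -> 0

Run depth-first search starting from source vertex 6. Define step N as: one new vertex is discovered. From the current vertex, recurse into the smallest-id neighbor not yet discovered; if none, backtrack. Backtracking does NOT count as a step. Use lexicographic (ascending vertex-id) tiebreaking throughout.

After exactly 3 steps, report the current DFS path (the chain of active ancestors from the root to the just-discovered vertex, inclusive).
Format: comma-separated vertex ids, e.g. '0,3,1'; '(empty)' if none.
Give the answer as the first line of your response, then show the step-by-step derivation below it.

6,5,0

step 1: discover 6; path=6; order=6
step 2: discover 5; path=6>5; order=6,5
step 3: discover 0; path=6>5>0; order=6,5,0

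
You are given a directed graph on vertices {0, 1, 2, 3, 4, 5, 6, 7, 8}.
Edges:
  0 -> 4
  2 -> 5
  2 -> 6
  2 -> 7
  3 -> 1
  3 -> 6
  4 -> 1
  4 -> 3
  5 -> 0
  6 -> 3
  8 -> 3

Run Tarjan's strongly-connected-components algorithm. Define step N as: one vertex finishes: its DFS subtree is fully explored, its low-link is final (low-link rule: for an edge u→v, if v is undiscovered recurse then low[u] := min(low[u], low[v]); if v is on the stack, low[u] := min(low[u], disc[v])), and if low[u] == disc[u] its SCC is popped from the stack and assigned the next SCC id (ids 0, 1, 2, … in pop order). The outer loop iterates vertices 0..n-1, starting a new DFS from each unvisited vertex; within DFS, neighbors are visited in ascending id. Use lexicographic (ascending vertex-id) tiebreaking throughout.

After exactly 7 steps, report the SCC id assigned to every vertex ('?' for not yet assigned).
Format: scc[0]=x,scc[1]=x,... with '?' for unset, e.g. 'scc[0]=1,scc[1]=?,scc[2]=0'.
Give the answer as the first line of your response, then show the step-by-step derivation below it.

scc[0]=3,scc[1]=0,scc[2]=?,scc[3]=1,scc[4]=2,scc[5]=4,scc[6]=1,scc[7]=5,scc[8]=?

step 1: low=(low[0]=0,low[1]=2,low[2]=?,low[3]=?,low[4]=1,low[5]=?,low[6]=?,low[7]=?,low[8]=?); scc=(scc[0]=?,scc[1]=0,scc[2]=?,scc[3]=?,scc[4]=?,scc[5]=?,scc[6]=?,scc[7]=?,scc[8]=?)
step 2: low=(low[0]=0,low[1]=2,low[2]=?,low[3]=3,low[4]=1,low[5]=?,low[6]=3,low[7]=?,low[8]=?); scc=(scc[0]=?,scc[1]=0,scc[2]=?,scc[3]=?,scc[4]=?,scc[5]=?,scc[6]=?,scc[7]=?,scc[8]=?)
step 3: low=(low[0]=0,low[1]=2,low[2]=?,low[3]=3,low[4]=1,low[5]=?,low[6]=3,low[7]=?,low[8]=?); scc=(scc[0]=?,scc[1]=0,scc[2]=?,scc[3]=1,scc[4]=?,scc[5]=?,scc[6]=1,scc[7]=?,scc[8]=?)
step 4: low=(low[0]=0,low[1]=2,low[2]=?,low[3]=3,low[4]=1,low[5]=?,low[6]=3,low[7]=?,low[8]=?); scc=(scc[0]=?,scc[1]=0,scc[2]=?,scc[3]=1,scc[4]=2,scc[5]=?,scc[6]=1,scc[7]=?,scc[8]=?)
step 5: low=(low[0]=0,low[1]=2,low[2]=?,low[3]=3,low[4]=1,low[5]=?,low[6]=3,low[7]=?,low[8]=?); scc=(scc[0]=3,scc[1]=0,scc[2]=?,scc[3]=1,scc[4]=2,scc[5]=?,scc[6]=1,scc[7]=?,scc[8]=?)
step 6: low=(low[0]=0,low[1]=2,low[2]=5,low[3]=3,low[4]=1,low[5]=6,low[6]=3,low[7]=?,low[8]=?); scc=(scc[0]=3,scc[1]=0,scc[2]=?,scc[3]=1,scc[4]=2,scc[5]=4,scc[6]=1,scc[7]=?,scc[8]=?)
step 7: low=(low[0]=0,low[1]=2,low[2]=5,low[3]=3,low[4]=1,low[5]=6,low[6]=3,low[7]=7,low[8]=?); scc=(scc[0]=3,scc[1]=0,scc[2]=?,scc[3]=1,scc[4]=2,scc[5]=4,scc[6]=1,scc[7]=5,scc[8]=?)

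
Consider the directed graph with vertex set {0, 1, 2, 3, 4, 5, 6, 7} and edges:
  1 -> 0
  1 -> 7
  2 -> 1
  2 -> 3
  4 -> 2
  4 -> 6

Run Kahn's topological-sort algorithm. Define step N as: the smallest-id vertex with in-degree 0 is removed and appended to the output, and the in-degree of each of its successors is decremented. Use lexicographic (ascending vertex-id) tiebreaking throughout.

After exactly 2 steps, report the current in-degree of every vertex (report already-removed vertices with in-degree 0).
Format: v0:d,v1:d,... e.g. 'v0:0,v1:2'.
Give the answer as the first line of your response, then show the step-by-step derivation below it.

v0:1,v1:0,v2:0,v3:0,v4:0,v5:0,v6:0,v7:1

step 1: output 4; order=[4]; indeg=(1,1,0,1,0,0,0,1)
step 2: output 2; order=[4,2]; indeg=(1,0,0,0,0,0,0,1)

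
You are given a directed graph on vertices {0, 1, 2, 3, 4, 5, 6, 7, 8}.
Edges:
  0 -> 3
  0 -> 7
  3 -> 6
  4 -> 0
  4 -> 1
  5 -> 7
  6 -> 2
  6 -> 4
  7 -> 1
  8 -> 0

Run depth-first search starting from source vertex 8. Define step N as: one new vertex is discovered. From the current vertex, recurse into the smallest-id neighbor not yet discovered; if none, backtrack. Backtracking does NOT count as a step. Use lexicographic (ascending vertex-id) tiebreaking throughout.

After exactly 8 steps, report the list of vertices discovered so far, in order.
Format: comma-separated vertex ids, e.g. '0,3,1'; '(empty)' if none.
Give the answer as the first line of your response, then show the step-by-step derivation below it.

8,0,3,6,2,4,1,7

step 1: discover 8; path=8; order=8
step 2: discover 0; path=8>0; order=8,0
step 3: discover 3; path=8>0>3; order=8,0,3
step 4: discover 6; path=8>0>3>6; order=8,0,3,6
step 5: discover 2; path=8>0>3>6>2; order=8,0,3,6,2
step 6: discover 4; path=8>0>3>6>4; order=8,0,3,6,2,4
step 7: discover 1; path=8>0>3>6>4>1; order=8,0,3,6,2,4,1
step 8: discover 7; path=8>0>7; order=8,0,3,6,2,4,1,7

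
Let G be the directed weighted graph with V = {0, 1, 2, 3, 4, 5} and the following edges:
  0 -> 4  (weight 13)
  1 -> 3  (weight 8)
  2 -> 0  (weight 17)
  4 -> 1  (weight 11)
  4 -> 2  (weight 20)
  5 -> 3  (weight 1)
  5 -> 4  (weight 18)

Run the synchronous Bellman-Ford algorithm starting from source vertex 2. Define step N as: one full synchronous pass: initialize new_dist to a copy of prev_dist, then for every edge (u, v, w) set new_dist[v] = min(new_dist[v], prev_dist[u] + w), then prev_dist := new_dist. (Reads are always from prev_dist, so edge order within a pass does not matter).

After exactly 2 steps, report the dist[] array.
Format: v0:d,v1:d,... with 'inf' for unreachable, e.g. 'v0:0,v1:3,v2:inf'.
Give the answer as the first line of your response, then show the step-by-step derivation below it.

v0:17,v1:inf,v2:0,v3:inf,v4:30,v5:inf

step 1: dist = v0:17,v1:inf,v2:0,v3:inf,v4:inf,v5:inf
step 2: dist = v0:17,v1:inf,v2:0,v3:inf,v4:30,v5:inf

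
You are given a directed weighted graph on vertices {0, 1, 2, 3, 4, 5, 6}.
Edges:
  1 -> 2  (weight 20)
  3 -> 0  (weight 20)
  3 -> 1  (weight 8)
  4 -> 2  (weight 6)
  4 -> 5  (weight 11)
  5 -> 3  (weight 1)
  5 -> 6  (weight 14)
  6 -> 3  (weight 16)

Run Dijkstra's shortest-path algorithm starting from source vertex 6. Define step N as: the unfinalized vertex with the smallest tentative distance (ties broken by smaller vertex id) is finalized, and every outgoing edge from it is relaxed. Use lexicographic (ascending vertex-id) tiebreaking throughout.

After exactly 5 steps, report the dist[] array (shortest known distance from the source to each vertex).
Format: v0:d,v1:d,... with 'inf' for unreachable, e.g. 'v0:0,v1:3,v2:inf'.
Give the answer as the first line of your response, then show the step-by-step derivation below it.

v0:36,v1:24,v2:44,v3:16,v4:inf,v5:inf,v6:0

step 1: dist = v0:inf,v1:inf,v2:inf,v3:16,v4:inf,v5:inf,v6:0
step 2: dist = v0:36,v1:24,v2:inf,v3:16,v4:inf,v5:inf,v6:0
step 3: dist = v0:36,v1:24,v2:44,v3:16,v4:inf,v5:inf,v6:0
step 4: dist = v0:36,v1:24,v2:44,v3:16,v4:inf,v5:inf,v6:0
step 5: dist = v0:36,v1:24,v2:44,v3:16,v4:inf,v5:inf,v6:0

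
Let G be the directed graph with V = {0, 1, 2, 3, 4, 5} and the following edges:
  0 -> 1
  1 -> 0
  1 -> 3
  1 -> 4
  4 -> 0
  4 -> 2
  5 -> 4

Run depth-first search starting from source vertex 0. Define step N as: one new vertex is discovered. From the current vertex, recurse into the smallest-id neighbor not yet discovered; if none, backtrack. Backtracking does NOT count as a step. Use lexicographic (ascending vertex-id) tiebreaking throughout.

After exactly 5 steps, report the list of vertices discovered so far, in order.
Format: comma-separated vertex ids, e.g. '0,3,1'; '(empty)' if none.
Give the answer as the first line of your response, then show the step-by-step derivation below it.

0,1,3,4,2

step 1: discover 0; path=0; order=0
step 2: discover 1; path=0>1; order=0,1
step 3: discover 3; path=0>1>3; order=0,1,3
step 4: discover 4; path=0>1>4; order=0,1,3,4
step 5: discover 2; path=0>1>4>2; order=0,1,3,4,2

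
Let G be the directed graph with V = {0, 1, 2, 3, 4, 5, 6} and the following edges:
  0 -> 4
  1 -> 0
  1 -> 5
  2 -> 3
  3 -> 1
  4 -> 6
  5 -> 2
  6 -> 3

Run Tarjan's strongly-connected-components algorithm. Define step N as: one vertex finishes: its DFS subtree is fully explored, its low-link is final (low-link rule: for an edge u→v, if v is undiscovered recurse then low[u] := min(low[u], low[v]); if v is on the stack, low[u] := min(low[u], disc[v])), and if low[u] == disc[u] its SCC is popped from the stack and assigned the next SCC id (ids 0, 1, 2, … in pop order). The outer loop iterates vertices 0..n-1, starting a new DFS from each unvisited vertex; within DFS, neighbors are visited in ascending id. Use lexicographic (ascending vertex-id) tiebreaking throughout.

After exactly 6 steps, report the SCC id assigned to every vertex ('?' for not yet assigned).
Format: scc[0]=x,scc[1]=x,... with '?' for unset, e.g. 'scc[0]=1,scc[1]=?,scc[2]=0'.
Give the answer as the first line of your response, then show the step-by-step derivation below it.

scc[0]=?,scc[1]=?,scc[2]=?,scc[3]=?,scc[4]=?,scc[5]=?,scc[6]=?

step 1: low=(low[0]=0,low[1]=0,low[2]=3,low[3]=3,low[4]=1,low[5]=5,low[6]=2); scc=(scc[0]=?,scc[1]=?,scc[2]=?,scc[3]=?,scc[4]=?,scc[5]=?,scc[6]=?)
step 2: low=(low[0]=0,low[1]=0,low[2]=3,low[3]=3,low[4]=1,low[5]=3,low[6]=2); scc=(scc[0]=?,scc[1]=?,scc[2]=?,scc[3]=?,scc[4]=?,scc[5]=?,scc[6]=?)
step 3: low=(low[0]=0,low[1]=0,low[2]=3,low[3]=3,low[4]=1,low[5]=3,low[6]=2); scc=(scc[0]=?,scc[1]=?,scc[2]=?,scc[3]=?,scc[4]=?,scc[5]=?,scc[6]=?)
step 4: low=(low[0]=0,low[1]=0,low[2]=3,low[3]=0,low[4]=1,low[5]=3,low[6]=2); scc=(scc[0]=?,scc[1]=?,scc[2]=?,scc[3]=?,scc[4]=?,scc[5]=?,scc[6]=?)
step 5: low=(low[0]=0,low[1]=0,low[2]=3,low[3]=0,low[4]=1,low[5]=3,low[6]=0); scc=(scc[0]=?,scc[1]=?,scc[2]=?,scc[3]=?,scc[4]=?,scc[5]=?,scc[6]=?)
step 6: low=(low[0]=0,low[1]=0,low[2]=3,low[3]=0,low[4]=0,low[5]=3,low[6]=0); scc=(scc[0]=?,scc[1]=?,scc[2]=?,scc[3]=?,scc[4]=?,scc[5]=?,scc[6]=?)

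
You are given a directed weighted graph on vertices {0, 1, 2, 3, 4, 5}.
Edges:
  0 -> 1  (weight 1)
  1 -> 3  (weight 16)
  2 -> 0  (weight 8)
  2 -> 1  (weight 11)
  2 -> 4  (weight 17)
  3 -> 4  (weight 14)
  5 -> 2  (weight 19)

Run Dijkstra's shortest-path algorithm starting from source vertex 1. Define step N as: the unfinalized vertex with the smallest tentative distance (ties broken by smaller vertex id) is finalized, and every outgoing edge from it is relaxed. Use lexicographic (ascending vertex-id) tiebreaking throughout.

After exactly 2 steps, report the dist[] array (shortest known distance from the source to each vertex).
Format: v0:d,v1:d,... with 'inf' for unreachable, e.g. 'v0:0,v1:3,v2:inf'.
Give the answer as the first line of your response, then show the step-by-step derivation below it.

v0:inf,v1:0,v2:inf,v3:16,v4:30,v5:inf

step 1: dist = v0:inf,v1:0,v2:inf,v3:16,v4:inf,v5:inf
step 2: dist = v0:inf,v1:0,v2:inf,v3:16,v4:30,v5:inf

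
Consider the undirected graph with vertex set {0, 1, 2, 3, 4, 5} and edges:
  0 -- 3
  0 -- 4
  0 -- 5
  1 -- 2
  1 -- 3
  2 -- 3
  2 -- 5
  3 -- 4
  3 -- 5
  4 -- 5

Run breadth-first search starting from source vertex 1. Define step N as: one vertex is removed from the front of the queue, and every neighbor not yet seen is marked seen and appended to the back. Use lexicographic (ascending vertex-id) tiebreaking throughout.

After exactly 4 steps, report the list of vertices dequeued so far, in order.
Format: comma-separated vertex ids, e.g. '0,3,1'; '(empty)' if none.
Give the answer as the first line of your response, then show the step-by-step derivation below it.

1,2,3,5

step 1: dequeue 1; queue=[2,3]; order=1
step 2: dequeue 2; queue=[3,5]; order=1,2
step 3: dequeue 3; queue=[5,0,4]; order=1,2,3
step 4: dequeue 5; queue=[0,4]; order=1,2,3,5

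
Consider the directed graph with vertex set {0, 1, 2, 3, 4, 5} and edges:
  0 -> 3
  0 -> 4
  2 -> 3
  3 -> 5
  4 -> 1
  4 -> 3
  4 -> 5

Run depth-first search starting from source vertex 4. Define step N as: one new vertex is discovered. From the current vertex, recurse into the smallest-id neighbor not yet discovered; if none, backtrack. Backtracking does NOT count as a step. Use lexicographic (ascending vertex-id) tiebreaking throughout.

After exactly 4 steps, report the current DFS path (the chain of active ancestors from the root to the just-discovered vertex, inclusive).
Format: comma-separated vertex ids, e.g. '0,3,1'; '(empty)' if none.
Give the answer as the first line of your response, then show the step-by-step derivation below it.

4,3,5

step 1: discover 4; path=4; order=4
step 2: discover 1; path=4>1; order=4,1
step 3: discover 3; path=4>3; order=4,1,3
step 4: discover 5; path=4>3>5; order=4,1,3,5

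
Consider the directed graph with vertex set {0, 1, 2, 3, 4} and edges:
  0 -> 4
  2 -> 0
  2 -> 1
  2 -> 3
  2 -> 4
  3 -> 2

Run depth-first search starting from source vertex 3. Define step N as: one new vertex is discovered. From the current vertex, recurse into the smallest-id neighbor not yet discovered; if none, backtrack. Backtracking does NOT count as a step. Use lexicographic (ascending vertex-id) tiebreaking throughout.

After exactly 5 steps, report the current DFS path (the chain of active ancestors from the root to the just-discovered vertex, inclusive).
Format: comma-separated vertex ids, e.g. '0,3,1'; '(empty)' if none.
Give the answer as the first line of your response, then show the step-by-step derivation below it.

3,2,1

step 1: discover 3; path=3; order=3
step 2: discover 2; path=3>2; order=3,2
step 3: discover 0; path=3>2>0; order=3,2,0
step 4: discover 4; path=3>2>0>4; order=3,2,0,4
step 5: discover 1; path=3>2>1; order=3,2,0,4,1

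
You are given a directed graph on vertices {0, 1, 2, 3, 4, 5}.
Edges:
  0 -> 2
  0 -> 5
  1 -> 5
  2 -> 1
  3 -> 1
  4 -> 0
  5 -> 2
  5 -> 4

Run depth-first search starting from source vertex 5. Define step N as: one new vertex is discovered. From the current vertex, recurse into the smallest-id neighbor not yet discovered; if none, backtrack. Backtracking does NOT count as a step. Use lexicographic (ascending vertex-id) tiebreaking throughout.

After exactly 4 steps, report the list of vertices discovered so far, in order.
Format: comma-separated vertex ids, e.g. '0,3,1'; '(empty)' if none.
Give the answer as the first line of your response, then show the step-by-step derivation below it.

5,2,1,4

step 1: discover 5; path=5; order=5
step 2: discover 2; path=5>2; order=5,2
step 3: discover 1; path=5>2>1; order=5,2,1
step 4: discover 4; path=5>4; order=5,2,1,4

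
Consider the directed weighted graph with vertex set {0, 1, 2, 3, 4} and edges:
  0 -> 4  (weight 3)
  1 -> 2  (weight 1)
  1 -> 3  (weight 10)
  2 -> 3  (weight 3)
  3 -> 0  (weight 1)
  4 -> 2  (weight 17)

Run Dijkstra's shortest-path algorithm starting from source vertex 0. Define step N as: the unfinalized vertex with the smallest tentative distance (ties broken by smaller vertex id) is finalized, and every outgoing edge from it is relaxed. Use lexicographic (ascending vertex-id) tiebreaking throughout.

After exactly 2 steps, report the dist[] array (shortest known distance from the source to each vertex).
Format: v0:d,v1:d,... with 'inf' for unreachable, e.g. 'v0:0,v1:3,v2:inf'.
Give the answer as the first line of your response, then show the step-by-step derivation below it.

v0:0,v1:inf,v2:20,v3:inf,v4:3

step 1: dist = v0:0,v1:inf,v2:inf,v3:inf,v4:3
step 2: dist = v0:0,v1:inf,v2:20,v3:inf,v4:3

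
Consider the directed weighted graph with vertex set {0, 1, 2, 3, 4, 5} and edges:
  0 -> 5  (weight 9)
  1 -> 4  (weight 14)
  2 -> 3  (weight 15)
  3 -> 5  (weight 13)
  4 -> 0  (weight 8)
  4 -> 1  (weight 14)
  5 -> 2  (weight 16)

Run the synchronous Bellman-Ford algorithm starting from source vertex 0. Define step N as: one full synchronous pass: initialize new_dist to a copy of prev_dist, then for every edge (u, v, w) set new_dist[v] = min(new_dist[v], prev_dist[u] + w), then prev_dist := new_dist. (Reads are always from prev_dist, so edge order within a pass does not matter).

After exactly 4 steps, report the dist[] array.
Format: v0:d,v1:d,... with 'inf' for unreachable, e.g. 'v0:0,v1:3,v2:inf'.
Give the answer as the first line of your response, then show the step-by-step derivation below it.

v0:0,v1:inf,v2:25,v3:40,v4:inf,v5:9

step 1: dist = v0:0,v1:inf,v2:inf,v3:inf,v4:inf,v5:9
step 2: dist = v0:0,v1:inf,v2:25,v3:inf,v4:inf,v5:9
step 3: dist = v0:0,v1:inf,v2:25,v3:40,v4:inf,v5:9
step 4: dist = v0:0,v1:inf,v2:25,v3:40,v4:inf,v5:9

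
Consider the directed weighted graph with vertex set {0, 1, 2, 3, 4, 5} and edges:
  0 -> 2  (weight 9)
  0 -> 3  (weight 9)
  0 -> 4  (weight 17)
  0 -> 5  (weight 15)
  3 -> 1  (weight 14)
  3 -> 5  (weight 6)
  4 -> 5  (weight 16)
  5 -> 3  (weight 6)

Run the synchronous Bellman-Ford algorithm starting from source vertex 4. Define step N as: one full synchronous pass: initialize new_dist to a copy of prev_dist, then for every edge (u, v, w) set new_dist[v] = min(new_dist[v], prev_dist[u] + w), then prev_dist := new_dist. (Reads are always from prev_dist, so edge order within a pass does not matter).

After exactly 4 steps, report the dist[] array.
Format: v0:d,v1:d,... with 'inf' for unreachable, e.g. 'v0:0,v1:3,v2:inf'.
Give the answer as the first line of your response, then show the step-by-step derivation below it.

v0:inf,v1:36,v2:inf,v3:22,v4:0,v5:16

step 1: dist = v0:inf,v1:inf,v2:inf,v3:inf,v4:0,v5:16
step 2: dist = v0:inf,v1:inf,v2:inf,v3:22,v4:0,v5:16
step 3: dist = v0:inf,v1:36,v2:inf,v3:22,v4:0,v5:16
step 4: dist = v0:inf,v1:36,v2:inf,v3:22,v4:0,v5:16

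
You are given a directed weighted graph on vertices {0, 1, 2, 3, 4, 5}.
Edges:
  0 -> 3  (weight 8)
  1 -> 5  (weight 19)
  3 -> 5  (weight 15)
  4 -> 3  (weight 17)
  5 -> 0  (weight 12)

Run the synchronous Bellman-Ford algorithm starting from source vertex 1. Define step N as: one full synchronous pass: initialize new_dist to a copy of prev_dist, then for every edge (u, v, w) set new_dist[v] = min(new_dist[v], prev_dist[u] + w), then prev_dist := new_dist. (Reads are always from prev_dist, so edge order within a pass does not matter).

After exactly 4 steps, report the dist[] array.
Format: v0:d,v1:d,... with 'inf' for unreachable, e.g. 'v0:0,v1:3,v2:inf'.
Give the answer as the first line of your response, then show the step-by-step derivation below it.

v0:31,v1:0,v2:inf,v3:39,v4:inf,v5:19

step 1: dist = v0:inf,v1:0,v2:inf,v3:inf,v4:inf,v5:19
step 2: dist = v0:31,v1:0,v2:inf,v3:inf,v4:inf,v5:19
step 3: dist = v0:31,v1:0,v2:inf,v3:39,v4:inf,v5:19
step 4: dist = v0:31,v1:0,v2:inf,v3:39,v4:inf,v5:19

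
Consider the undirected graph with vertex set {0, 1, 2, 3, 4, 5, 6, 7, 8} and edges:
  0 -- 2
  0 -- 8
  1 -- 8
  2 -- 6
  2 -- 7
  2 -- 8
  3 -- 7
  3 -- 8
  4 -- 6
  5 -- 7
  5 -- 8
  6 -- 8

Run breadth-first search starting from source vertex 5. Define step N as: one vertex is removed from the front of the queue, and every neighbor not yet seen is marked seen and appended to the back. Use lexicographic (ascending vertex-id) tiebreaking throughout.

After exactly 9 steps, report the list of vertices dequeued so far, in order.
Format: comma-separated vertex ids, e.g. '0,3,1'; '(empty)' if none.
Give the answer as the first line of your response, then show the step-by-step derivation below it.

5,7,8,2,3,0,1,6,4

step 1: dequeue 5; queue=[7,8]; order=5
step 2: dequeue 7; queue=[8,2,3]; order=5,7
step 3: dequeue 8; queue=[2,3,0,1,6]; order=5,7,8
step 4: dequeue 2; queue=[3,0,1,6]; order=5,7,8,2
step 5: dequeue 3; queue=[0,1,6]; order=5,7,8,2,3
step 6: dequeue 0; queue=[1,6]; order=5,7,8,2,3,0
step 7: dequeue 1; queue=[6]; order=5,7,8,2,3,0,1
step 8: dequeue 6; queue=[4]; order=5,7,8,2,3,0,1,6
step 9: dequeue 4; queue=[(empty)]; order=5,7,8,2,3,0,1,6,4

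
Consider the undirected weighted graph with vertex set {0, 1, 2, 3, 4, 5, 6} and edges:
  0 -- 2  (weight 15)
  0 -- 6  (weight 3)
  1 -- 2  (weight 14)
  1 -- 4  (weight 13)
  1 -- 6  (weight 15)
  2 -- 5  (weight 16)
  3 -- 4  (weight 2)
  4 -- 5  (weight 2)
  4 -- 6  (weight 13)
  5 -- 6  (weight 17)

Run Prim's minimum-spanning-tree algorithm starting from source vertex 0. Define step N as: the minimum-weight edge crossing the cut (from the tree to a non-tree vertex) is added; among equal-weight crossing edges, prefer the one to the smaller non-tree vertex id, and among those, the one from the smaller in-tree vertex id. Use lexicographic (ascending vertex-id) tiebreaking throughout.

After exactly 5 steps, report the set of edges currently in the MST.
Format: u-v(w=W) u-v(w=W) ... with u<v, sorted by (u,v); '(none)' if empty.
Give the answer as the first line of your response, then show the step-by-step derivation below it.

0-6(w=3) 1-4(w=13) 3-4(w=2) 4-5(w=2) 4-6(w=13)

step 1: add edge 0-6 (w=3); MST = {0-6(w=3)}
step 2: add edge 4-6 (w=13); MST = {0-6(w=3) 4-6(w=13)}
step 3: add edge 3-4 (w=2); MST = {0-6(w=3) 3-4(w=2) 4-6(w=13)}
step 4: add edge 4-5 (w=2); MST = {0-6(w=3) 3-4(w=2) 4-5(w=2) 4-6(w=13)}
step 5: add edge 1-4 (w=13); MST = {0-6(w=3) 1-4(w=13) 3-4(w=2) 4-5(w=2) 4-6(w=13)}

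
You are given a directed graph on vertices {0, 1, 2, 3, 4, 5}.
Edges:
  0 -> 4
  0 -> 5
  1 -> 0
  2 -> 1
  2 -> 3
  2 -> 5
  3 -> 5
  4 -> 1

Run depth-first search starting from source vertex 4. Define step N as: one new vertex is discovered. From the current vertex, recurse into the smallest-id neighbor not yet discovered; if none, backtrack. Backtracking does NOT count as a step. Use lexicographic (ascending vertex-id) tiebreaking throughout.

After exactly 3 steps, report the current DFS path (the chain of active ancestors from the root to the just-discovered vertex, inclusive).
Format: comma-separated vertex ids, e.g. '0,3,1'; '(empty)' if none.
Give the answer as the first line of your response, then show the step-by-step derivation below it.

4,1,0

step 1: discover 4; path=4; order=4
step 2: discover 1; path=4>1; order=4,1
step 3: discover 0; path=4>1>0; order=4,1,0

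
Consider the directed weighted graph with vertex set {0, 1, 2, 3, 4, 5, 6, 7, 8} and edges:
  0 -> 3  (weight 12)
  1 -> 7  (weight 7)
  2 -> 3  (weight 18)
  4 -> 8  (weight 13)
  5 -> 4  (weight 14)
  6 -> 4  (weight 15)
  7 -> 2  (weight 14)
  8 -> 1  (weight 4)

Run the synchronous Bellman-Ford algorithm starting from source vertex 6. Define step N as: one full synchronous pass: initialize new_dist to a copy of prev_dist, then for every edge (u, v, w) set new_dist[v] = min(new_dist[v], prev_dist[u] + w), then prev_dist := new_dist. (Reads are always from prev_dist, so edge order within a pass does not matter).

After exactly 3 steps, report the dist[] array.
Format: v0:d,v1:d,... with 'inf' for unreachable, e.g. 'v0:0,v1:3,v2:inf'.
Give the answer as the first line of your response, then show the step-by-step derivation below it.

v0:inf,v1:32,v2:inf,v3:inf,v4:15,v5:inf,v6:0,v7:inf,v8:28

step 1: dist = v0:inf,v1:inf,v2:inf,v3:inf,v4:15,v5:inf,v6:0,v7:inf,v8:inf
step 2: dist = v0:inf,v1:inf,v2:inf,v3:inf,v4:15,v5:inf,v6:0,v7:inf,v8:28
step 3: dist = v0:inf,v1:32,v2:inf,v3:inf,v4:15,v5:inf,v6:0,v7:inf,v8:28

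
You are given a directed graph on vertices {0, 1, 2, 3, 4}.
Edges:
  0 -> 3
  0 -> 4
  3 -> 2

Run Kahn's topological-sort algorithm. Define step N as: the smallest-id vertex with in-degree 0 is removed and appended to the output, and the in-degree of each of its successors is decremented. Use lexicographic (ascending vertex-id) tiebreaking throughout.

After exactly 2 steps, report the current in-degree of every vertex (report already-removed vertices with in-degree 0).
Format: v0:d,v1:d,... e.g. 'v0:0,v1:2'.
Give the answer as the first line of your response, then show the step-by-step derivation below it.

v0:0,v1:0,v2:1,v3:0,v4:0

step 1: output 0; order=[0]; indeg=(0,0,1,0,0)
step 2: output 1; order=[0,1]; indeg=(0,0,1,0,0)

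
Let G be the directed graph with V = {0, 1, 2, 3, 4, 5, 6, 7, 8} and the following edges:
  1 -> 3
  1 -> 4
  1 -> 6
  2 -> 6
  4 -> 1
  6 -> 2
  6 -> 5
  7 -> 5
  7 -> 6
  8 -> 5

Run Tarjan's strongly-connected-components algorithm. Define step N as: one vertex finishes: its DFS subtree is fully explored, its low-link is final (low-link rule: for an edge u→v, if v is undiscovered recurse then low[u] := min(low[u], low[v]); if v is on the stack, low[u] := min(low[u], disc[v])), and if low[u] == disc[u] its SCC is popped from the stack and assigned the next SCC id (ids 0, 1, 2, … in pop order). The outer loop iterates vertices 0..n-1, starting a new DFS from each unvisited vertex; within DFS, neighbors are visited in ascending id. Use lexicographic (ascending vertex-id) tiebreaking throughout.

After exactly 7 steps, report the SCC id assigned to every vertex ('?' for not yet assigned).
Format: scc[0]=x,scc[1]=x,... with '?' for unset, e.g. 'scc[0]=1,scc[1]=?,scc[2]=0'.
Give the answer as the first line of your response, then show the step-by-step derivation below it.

scc[0]=0,scc[1]=4,scc[2]=3,scc[3]=1,scc[4]=4,scc[5]=2,scc[6]=3,scc[7]=?,scc[8]=?

step 1: low=(low[0]=0,low[1]=?,low[2]=?,low[3]=?,low[4]=?,low[5]=?,low[6]=?,low[7]=?,low[8]=?); scc=(scc[0]=0,scc[1]=?,scc[2]=?,scc[3]=?,scc[4]=?,scc[5]=?,scc[6]=?,scc[7]=?,scc[8]=?)
step 2: low=(low[0]=0,low[1]=1,low[2]=?,low[3]=2,low[4]=?,low[5]=?,low[6]=?,low[7]=?,low[8]=?); scc=(scc[0]=0,scc[1]=?,scc[2]=?,scc[3]=1,scc[4]=?,scc[5]=?,scc[6]=?,scc[7]=?,scc[8]=?)
step 3: low=(low[0]=0,low[1]=1,low[2]=?,low[3]=2,low[4]=1,low[5]=?,low[6]=?,low[7]=?,low[8]=?); scc=(scc[0]=0,scc[1]=?,scc[2]=?,scc[3]=1,scc[4]=?,scc[5]=?,scc[6]=?,scc[7]=?,scc[8]=?)
step 4: low=(low[0]=0,low[1]=1,low[2]=4,low[3]=2,low[4]=1,low[5]=?,low[6]=4,low[7]=?,low[8]=?); scc=(scc[0]=0,scc[1]=?,scc[2]=?,scc[3]=1,scc[4]=?,scc[5]=?,scc[6]=?,scc[7]=?,scc[8]=?)
step 5: low=(low[0]=0,low[1]=1,low[2]=4,low[3]=2,low[4]=1,low[5]=6,low[6]=4,low[7]=?,low[8]=?); scc=(scc[0]=0,scc[1]=?,scc[2]=?,scc[3]=1,scc[4]=?,scc[5]=2,scc[6]=?,scc[7]=?,scc[8]=?)
step 6: low=(low[0]=0,low[1]=1,low[2]=4,low[3]=2,low[4]=1,low[5]=6,low[6]=4,low[7]=?,low[8]=?); scc=(scc[0]=0,scc[1]=?,scc[2]=3,scc[3]=1,scc[4]=?,scc[5]=2,scc[6]=3,scc[7]=?,scc[8]=?)
step 7: low=(low[0]=0,low[1]=1,low[2]=4,low[3]=2,low[4]=1,low[5]=6,low[6]=4,low[7]=?,low[8]=?); scc=(scc[0]=0,scc[1]=4,scc[2]=3,scc[3]=1,scc[4]=4,scc[5]=2,scc[6]=3,scc[7]=?,scc[8]=?)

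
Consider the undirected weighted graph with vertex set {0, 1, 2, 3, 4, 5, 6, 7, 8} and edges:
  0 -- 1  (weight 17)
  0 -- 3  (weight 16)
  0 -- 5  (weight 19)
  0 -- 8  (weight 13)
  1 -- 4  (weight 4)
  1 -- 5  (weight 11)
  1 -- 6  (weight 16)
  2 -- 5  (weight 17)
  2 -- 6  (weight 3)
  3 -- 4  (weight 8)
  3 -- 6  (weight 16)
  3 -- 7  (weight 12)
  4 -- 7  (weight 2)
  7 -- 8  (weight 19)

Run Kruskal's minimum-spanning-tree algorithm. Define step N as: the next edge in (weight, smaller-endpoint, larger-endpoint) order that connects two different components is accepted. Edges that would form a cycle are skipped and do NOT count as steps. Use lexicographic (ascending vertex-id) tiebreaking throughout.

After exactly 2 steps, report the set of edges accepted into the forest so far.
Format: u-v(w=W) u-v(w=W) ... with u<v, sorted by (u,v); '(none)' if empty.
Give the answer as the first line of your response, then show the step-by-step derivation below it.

2-6(w=3) 4-7(w=2)

step 1: add edge 4-7 (w=2); MST = {4-7(w=2)}
step 2: add edge 2-6 (w=3); MST = {2-6(w=3) 4-7(w=2)}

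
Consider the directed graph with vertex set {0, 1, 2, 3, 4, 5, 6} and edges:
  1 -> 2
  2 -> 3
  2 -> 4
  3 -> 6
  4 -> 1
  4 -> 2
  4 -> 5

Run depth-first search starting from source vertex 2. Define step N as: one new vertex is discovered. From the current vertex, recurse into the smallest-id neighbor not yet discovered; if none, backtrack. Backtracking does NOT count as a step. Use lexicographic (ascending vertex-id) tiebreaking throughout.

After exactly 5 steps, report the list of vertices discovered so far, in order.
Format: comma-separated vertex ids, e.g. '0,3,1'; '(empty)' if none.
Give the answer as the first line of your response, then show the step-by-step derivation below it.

2,3,6,4,1

step 1: discover 2; path=2; order=2
step 2: discover 3; path=2>3; order=2,3
step 3: discover 6; path=2>3>6; order=2,3,6
step 4: discover 4; path=2>4; order=2,3,6,4
step 5: discover 1; path=2>4>1; order=2,3,6,4,1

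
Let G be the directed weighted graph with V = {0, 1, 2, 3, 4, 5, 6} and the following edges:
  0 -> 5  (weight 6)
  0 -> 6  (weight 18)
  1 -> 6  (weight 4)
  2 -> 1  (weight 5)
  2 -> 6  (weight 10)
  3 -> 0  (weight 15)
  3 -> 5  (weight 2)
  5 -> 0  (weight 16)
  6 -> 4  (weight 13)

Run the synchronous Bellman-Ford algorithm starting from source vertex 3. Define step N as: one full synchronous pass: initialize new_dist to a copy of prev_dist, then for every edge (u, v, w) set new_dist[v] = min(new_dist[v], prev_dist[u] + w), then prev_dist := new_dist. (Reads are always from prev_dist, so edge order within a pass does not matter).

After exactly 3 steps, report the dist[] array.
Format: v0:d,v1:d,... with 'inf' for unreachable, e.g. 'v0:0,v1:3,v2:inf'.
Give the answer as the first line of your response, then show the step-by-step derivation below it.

v0:15,v1:inf,v2:inf,v3:0,v4:46,v5:2,v6:33

step 1: dist = v0:15,v1:inf,v2:inf,v3:0,v4:inf,v5:2,v6:inf
step 2: dist = v0:15,v1:inf,v2:inf,v3:0,v4:inf,v5:2,v6:33
step 3: dist = v0:15,v1:inf,v2:inf,v3:0,v4:46,v5:2,v6:33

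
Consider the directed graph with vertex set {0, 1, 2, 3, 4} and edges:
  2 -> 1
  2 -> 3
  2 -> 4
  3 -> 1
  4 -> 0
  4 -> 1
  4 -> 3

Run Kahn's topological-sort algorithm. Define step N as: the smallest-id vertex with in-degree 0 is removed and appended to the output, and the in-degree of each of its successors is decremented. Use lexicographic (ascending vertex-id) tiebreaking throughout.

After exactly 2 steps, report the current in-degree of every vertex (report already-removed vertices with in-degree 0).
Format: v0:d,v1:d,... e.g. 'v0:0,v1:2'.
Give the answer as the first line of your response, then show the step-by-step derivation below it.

v0:0,v1:1,v2:0,v3:0,v4:0

step 1: output 2; order=[2]; indeg=(1,2,0,1,0)
step 2: output 4; order=[2,4]; indeg=(0,1,0,0,0)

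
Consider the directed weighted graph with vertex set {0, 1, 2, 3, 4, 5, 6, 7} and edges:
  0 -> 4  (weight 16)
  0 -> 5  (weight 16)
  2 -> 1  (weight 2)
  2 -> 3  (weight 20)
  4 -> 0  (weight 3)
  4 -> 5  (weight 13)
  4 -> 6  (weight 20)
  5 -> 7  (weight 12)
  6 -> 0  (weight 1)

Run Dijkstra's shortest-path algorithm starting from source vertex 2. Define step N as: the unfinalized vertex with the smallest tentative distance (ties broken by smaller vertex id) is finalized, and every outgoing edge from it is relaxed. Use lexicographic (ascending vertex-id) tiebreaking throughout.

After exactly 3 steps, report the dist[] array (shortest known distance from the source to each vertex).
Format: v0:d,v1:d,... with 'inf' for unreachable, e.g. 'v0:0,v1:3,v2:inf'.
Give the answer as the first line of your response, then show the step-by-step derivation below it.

v0:inf,v1:2,v2:0,v3:20,v4:inf,v5:inf,v6:inf,v7:inf

step 1: dist = v0:inf,v1:2,v2:0,v3:20,v4:inf,v5:inf,v6:inf,v7:inf
step 2: dist = v0:inf,v1:2,v2:0,v3:20,v4:inf,v5:inf,v6:inf,v7:inf
step 3: dist = v0:inf,v1:2,v2:0,v3:20,v4:inf,v5:inf,v6:inf,v7:inf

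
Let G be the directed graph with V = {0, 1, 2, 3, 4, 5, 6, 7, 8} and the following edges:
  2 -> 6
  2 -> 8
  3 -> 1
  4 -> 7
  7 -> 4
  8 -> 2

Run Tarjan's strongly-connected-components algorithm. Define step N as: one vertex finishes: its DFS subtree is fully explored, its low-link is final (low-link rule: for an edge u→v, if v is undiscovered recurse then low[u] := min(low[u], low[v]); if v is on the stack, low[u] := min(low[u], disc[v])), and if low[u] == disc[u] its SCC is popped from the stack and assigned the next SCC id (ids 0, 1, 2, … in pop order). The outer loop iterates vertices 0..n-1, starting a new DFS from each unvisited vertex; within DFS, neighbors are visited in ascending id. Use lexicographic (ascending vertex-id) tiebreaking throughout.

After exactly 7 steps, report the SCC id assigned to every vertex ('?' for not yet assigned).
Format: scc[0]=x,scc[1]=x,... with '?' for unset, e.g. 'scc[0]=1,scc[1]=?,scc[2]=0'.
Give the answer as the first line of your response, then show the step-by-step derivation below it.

scc[0]=0,scc[1]=1,scc[2]=3,scc[3]=4,scc[4]=?,scc[5]=?,scc[6]=2,scc[7]=?,scc[8]=3

step 1: low=(low[0]=0,low[1]=?,low[2]=?,low[3]=?,low[4]=?,low[5]=?,low[6]=?,low[7]=?,low[8]=?); scc=(scc[0]=0,scc[1]=?,scc[2]=?,scc[3]=?,scc[4]=?,scc[5]=?,scc[6]=?,scc[7]=?,scc[8]=?)
step 2: low=(low[0]=0,low[1]=1,low[2]=?,low[3]=?,low[4]=?,low[5]=?,low[6]=?,low[7]=?,low[8]=?); scc=(scc[0]=0,scc[1]=1,scc[2]=?,scc[3]=?,scc[4]=?,scc[5]=?,scc[6]=?,scc[7]=?,scc[8]=?)
step 3: low=(low[0]=0,low[1]=1,low[2]=2,low[3]=?,low[4]=?,low[5]=?,low[6]=3,low[7]=?,low[8]=?); scc=(scc[0]=0,scc[1]=1,scc[2]=?,scc[3]=?,scc[4]=?,scc[5]=?,scc[6]=2,scc[7]=?,scc[8]=?)
step 4: low=(low[0]=0,low[1]=1,low[2]=2,low[3]=?,low[4]=?,low[5]=?,low[6]=3,low[7]=?,low[8]=2); scc=(scc[0]=0,scc[1]=1,scc[2]=?,scc[3]=?,scc[4]=?,scc[5]=?,scc[6]=2,scc[7]=?,scc[8]=?)
step 5: low=(low[0]=0,low[1]=1,low[2]=2,low[3]=?,low[4]=?,low[5]=?,low[6]=3,low[7]=?,low[8]=2); scc=(scc[0]=0,scc[1]=1,scc[2]=3,scc[3]=?,scc[4]=?,scc[5]=?,scc[6]=2,scc[7]=?,scc[8]=3)
step 6: low=(low[0]=0,low[1]=1,low[2]=2,low[3]=5,low[4]=?,low[5]=?,low[6]=3,low[7]=?,low[8]=2); scc=(scc[0]=0,scc[1]=1,scc[2]=3,scc[3]=4,scc[4]=?,scc[5]=?,scc[6]=2,scc[7]=?,scc[8]=3)
step 7: low=(low[0]=0,low[1]=1,low[2]=2,low[3]=5,low[4]=6,low[5]=?,low[6]=3,low[7]=6,low[8]=2); scc=(scc[0]=0,scc[1]=1,scc[2]=3,scc[3]=4,scc[4]=?,scc[5]=?,scc[6]=2,scc[7]=?,scc[8]=3)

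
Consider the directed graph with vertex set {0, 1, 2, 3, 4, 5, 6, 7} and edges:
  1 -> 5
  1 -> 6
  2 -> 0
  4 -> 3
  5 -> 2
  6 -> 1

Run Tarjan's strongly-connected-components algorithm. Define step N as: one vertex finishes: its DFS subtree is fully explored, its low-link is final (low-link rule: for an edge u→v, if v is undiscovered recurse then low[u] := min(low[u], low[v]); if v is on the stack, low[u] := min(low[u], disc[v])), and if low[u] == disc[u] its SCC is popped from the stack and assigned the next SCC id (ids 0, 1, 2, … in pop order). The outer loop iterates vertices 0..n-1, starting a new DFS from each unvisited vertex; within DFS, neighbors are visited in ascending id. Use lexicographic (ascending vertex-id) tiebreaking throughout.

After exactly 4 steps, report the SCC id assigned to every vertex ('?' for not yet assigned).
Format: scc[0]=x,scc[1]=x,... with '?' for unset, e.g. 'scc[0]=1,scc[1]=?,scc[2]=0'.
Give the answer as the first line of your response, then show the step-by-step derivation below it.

scc[0]=0,scc[1]=?,scc[2]=1,scc[3]=?,scc[4]=?,scc[5]=2,scc[6]=?,scc[7]=?

step 1: low=(low[0]=0,low[1]=?,low[2]=?,low[3]=?,low[4]=?,low[5]=?,low[6]=?,low[7]=?); scc=(scc[0]=0,scc[1]=?,scc[2]=?,scc[3]=?,scc[4]=?,scc[5]=?,scc[6]=?,scc[7]=?)
step 2: low=(low[0]=0,low[1]=1,low[2]=3,low[3]=?,low[4]=?,low[5]=2,low[6]=?,low[7]=?); scc=(scc[0]=0,scc[1]=?,scc[2]=1,scc[3]=?,scc[4]=?,scc[5]=?,scc[6]=?,scc[7]=?)
step 3: low=(low[0]=0,low[1]=1,low[2]=3,low[3]=?,low[4]=?,low[5]=2,low[6]=?,low[7]=?); scc=(scc[0]=0,scc[1]=?,scc[2]=1,scc[3]=?,scc[4]=?,scc[5]=2,scc[6]=?,scc[7]=?)
step 4: low=(low[0]=0,low[1]=1,low[2]=3,low[3]=?,low[4]=?,low[5]=2,low[6]=1,low[7]=?); scc=(scc[0]=0,scc[1]=?,scc[2]=1,scc[3]=?,scc[4]=?,scc[5]=2,scc[6]=?,scc[7]=?)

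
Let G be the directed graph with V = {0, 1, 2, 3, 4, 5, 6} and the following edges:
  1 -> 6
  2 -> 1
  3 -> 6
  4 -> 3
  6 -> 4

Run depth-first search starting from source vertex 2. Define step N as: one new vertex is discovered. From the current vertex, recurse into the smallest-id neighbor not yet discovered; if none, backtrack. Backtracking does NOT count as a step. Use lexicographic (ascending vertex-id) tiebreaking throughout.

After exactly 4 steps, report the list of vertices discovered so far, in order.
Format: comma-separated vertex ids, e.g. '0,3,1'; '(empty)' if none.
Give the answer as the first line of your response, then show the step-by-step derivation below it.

2,1,6,4

step 1: discover 2; path=2; order=2
step 2: discover 1; path=2>1; order=2,1
step 3: discover 6; path=2>1>6; order=2,1,6
step 4: discover 4; path=2>1>6>4; order=2,1,6,4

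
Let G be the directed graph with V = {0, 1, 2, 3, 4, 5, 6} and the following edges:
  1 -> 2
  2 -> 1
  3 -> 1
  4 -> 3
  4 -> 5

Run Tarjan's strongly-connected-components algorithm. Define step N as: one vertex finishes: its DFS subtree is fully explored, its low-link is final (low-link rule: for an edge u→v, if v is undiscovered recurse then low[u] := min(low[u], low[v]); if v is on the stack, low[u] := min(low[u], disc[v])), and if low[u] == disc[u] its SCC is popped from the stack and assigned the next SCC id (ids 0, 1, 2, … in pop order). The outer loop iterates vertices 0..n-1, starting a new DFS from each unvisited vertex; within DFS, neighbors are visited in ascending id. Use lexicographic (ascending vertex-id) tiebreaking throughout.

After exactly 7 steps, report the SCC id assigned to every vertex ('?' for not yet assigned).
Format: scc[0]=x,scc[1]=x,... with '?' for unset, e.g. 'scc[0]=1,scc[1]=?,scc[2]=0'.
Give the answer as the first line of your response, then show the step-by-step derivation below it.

scc[0]=0,scc[1]=1,scc[2]=1,scc[3]=2,scc[4]=4,scc[5]=3,scc[6]=5

step 1: low=(low[0]=0,low[1]=?,low[2]=?,low[3]=?,low[4]=?,low[5]=?,low[6]=?); scc=(scc[0]=0,scc[1]=?,scc[2]=?,scc[3]=?,scc[4]=?,scc[5]=?,scc[6]=?)
step 2: low=(low[0]=0,low[1]=1,low[2]=1,low[3]=?,low[4]=?,low[5]=?,low[6]=?); scc=(scc[0]=0,scc[1]=?,scc[2]=?,scc[3]=?,scc[4]=?,scc[5]=?,scc[6]=?)
step 3: low=(low[0]=0,low[1]=1,low[2]=1,low[3]=?,low[4]=?,low[5]=?,low[6]=?); scc=(scc[0]=0,scc[1]=1,scc[2]=1,scc[3]=?,scc[4]=?,scc[5]=?,scc[6]=?)
step 4: low=(low[0]=0,low[1]=1,low[2]=1,low[3]=3,low[4]=?,low[5]=?,low[6]=?); scc=(scc[0]=0,scc[1]=1,scc[2]=1,scc[3]=2,scc[4]=?,scc[5]=?,scc[6]=?)
step 5: low=(low[0]=0,low[1]=1,low[2]=1,low[3]=3,low[4]=4,low[5]=5,low[6]=?); scc=(scc[0]=0,scc[1]=1,scc[2]=1,scc[3]=2,scc[4]=?,scc[5]=3,scc[6]=?)
step 6: low=(low[0]=0,low[1]=1,low[2]=1,low[3]=3,low[4]=4,low[5]=5,low[6]=?); scc=(scc[0]=0,scc[1]=1,scc[2]=1,scc[3]=2,scc[4]=4,scc[5]=3,scc[6]=?)
step 7: low=(low[0]=0,low[1]=1,low[2]=1,low[3]=3,low[4]=4,low[5]=5,low[6]=6); scc=(scc[0]=0,scc[1]=1,scc[2]=1,scc[3]=2,scc[4]=4,scc[5]=3,scc[6]=5)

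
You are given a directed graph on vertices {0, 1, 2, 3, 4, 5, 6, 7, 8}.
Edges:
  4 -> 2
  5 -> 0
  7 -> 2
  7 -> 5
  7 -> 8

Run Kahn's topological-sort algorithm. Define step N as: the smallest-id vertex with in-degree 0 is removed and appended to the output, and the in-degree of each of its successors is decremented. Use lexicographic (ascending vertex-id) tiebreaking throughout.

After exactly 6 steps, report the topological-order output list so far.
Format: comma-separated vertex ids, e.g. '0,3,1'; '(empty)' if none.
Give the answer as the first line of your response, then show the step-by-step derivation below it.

1,3,4,6,7,2

step 1: output 1; order=[1]; indeg=(1,0,2,0,0,1,0,0,1)
step 2: output 3; order=[1,3]; indeg=(1,0,2,0,0,1,0,0,1)
step 3: output 4; order=[1,3,4]; indeg=(1,0,1,0,0,1,0,0,1)
step 4: output 6; order=[1,3,4,6]; indeg=(1,0,1,0,0,1,0,0,1)
step 5: output 7; order=[1,3,4,6,7]; indeg=(1,0,0,0,0,0,0,0,0)
step 6: output 2; order=[1,3,4,6,7,2]; indeg=(1,0,0,0,0,0,0,0,0)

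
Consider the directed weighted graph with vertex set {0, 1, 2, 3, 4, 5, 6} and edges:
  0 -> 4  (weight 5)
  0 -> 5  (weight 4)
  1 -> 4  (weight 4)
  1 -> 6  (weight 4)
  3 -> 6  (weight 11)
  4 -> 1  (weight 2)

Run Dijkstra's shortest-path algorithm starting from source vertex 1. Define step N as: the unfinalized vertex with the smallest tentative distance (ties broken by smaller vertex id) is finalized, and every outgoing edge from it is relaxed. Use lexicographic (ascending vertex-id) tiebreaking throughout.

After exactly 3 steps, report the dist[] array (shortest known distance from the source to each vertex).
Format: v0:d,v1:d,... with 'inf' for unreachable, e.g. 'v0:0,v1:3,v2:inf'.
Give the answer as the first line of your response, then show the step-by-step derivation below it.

v0:inf,v1:0,v2:inf,v3:inf,v4:4,v5:inf,v6:4

step 1: dist = v0:inf,v1:0,v2:inf,v3:inf,v4:4,v5:inf,v6:4
step 2: dist = v0:inf,v1:0,v2:inf,v3:inf,v4:4,v5:inf,v6:4
step 3: dist = v0:inf,v1:0,v2:inf,v3:inf,v4:4,v5:inf,v6:4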